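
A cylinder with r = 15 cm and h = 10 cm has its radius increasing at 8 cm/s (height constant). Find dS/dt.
640π cm²/s

S = 2πrh + 2πr² (lateral + bases)
dS/dt = (2πh + 4πr)·dr/dt = (2π·10 + 4π·15)·8
= 640π cm²/s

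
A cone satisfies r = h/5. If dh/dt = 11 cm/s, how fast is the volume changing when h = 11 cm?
1331π/25 cm³/s

V = (1/3)π(h/5)²h = πh³/75
dV/dt = πh²/25 · 11
At h = 11: dV/dt = 1331π/25 cm³/s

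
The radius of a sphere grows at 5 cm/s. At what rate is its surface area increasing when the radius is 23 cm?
920π cm²/s

S = 4πr²
dS/dt = dS/dr · dr/dt = 8πr · 5
At r = 23: dS/dt = 920π cm²/s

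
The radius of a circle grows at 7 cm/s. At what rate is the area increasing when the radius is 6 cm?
84π cm²/s

A = πr²
dA/dt = 2πr · dr/dt = 2π(6)(7) = 84π cm²/s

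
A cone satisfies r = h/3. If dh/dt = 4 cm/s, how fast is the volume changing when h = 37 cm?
5476π/9 cm³/s

V = (1/3)π(h/3)²h = πh³/27
dV/dt = πh²/9 · 4
At h = 37: dV/dt = 5476π/9 cm³/s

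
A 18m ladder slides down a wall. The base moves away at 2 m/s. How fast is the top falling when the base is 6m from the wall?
√2/2 ≈ 0.7071 m/s

x² + y² = 18²
2x·dx/dt + 2y·dy/dt = 0
dy/dt = -x/y · dx/dt = -6/(12√2) · 2 = -√2/2 m/s
The top is descending at √2/2 ≈ 0.7071 m/s.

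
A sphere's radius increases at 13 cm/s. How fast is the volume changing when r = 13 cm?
8788π cm³/s

V = (4/3)πr³
dV/dt = dV/dr · dr/dt = 4πr² · 13
At r = 13: dV/dt = 8788π cm³/s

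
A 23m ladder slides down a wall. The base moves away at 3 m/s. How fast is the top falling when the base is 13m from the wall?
13√10/20 ≈ 2.055 m/s

x² + y² = 23²
2x·dx/dt + 2y·dy/dt = 0
dy/dt = -x/y · dx/dt = -13/(6√10) · 3 = -13√10/20 m/s
The top is descending at 13√10/20 ≈ 2.055 m/s.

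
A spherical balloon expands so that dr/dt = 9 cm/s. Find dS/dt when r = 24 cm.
1728π cm²/s

S = 4πr²
dS/dt = dS/dr · dr/dt = 8πr · 9
At r = 24: dS/dt = 1728π cm²/s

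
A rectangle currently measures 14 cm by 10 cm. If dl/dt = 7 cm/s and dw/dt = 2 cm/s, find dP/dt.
18 cm/s

P = 2(l + w)
dP/dt = 2(dl/dt + dw/dt) = 2(7 + 2) = 18 cm/s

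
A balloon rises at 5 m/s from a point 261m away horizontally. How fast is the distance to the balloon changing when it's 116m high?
20√97/97 ≈ 2.031 m/s

z² = 261² + y²
z = √(261² + 116²) = 29√97
dz/dt = y/z · dy/dt = 116/(29√97) · 5 = 20√97/97 ≈ 2.031 m/s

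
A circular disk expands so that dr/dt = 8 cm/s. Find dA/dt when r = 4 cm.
64π cm²/s

A = πr²
dA/dt = 2πr · dr/dt = 2π(4)(8) = 64π cm²/s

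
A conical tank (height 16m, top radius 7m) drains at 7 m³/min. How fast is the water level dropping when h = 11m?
256/(847π) ≈ 0.09621 m/min

r/h = 7/16, so r = (7/16)h
V = (1/3)πr²h = (1/3)π((7/16)h)²h = (49/768)πh³
dV/dh = (49/256)πh²
dh/dt = (dV/dt)/(dV/dh) = -7/((49/256)π·11²) = -256/(847π) m/min
The level is dropping at 256/(847π) ≈ 0.09621 m/min.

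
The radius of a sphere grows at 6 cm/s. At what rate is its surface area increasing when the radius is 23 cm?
1104π cm²/s

S = 4πr²
dS/dt = dS/dr · dr/dt = 8πr · 6
At r = 23: dS/dt = 1104π cm²/s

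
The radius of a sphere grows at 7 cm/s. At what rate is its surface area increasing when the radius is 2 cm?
112π cm²/s

S = 4πr²
dS/dt = dS/dr · dr/dt = 8πr · 7
At r = 2: dS/dt = 112π cm²/s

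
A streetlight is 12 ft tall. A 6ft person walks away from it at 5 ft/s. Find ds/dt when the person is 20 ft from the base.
5 ft/s

By similar triangles: 12/(x+s) = 6/s
Solving: s = 6x/6
ds/dt = 6/6 · dx/dt = 1 · 5 = 5 ft/s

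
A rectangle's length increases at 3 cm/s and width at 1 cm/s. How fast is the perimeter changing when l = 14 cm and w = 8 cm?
8 cm/s

P = 2(l + w)
dP/dt = 2(dl/dt + dw/dt) = 2(3 + 1) = 8 cm/s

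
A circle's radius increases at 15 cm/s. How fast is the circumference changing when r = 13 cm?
30π cm/s

C = 2πr
dC/dt = 2π · dr/dt = 2π · 15 = 30π cm/s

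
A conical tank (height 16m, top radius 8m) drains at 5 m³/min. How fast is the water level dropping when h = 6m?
5/(9π) ≈ 0.1768 m/min

r/h = 8/16, so r = (1/2)h
V = (1/3)πr²h = (1/3)π((1/2)h)²h = (1/12)πh³
dV/dh = (1/4)πh²
dh/dt = (dV/dt)/(dV/dh) = -5/((1/4)π·6²) = -5/(9π) m/min
The level is dropping at 5/(9π) ≈ 0.1768 m/min.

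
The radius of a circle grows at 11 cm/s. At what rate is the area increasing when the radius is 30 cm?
660π cm²/s

A = πr²
dA/dt = 2πr · dr/dt = 2π(30)(11) = 660π cm²/s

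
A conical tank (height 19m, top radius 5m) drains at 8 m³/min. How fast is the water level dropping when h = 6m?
722/(225π) ≈ 1.021 m/min

r/h = 5/19, so r = (5/19)h
V = (1/3)πr²h = (1/3)π((5/19)h)²h = (25/1083)πh³
dV/dh = (25/361)πh²
dh/dt = (dV/dt)/(dV/dh) = -8/((25/361)π·6²) = -722/(225π) m/min
The level is dropping at 722/(225π) ≈ 1.021 m/min.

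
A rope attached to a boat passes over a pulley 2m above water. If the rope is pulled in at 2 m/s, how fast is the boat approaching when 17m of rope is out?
34√285/285 ≈ 2.014 m/s

rope² = x² + 2²
x = √(17² - 2²) = √285
dx/dt = (rope/x) · d(rope)/dt = (17/√285) · (-2) = -34√285/285 m/s
The boat approaches at 34√285/285 ≈ 2.014 m/s.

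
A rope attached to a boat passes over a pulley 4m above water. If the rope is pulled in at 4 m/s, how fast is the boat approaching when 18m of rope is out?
36√77/77 ≈ 4.103 m/s

rope² = x² + 4²
x = √(18² - 4²) = 2√77
dx/dt = (rope/x) · d(rope)/dt = (18/(2√77)) · (-4) = -36√77/77 m/s
The boat approaches at 36√77/77 ≈ 4.103 m/s.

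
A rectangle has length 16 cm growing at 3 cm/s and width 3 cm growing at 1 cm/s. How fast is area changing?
25 cm²/s

A = lw
dA/dt = w·dl/dt + l·dw/dt = 3·3 + 16·1 = 25 cm²/s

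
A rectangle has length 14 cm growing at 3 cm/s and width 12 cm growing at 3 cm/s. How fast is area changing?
78 cm²/s

A = lw
dA/dt = w·dl/dt + l·dw/dt = 12·3 + 14·3 = 78 cm²/s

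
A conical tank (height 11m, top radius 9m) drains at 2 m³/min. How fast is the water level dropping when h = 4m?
121/(648π) ≈ 0.05944 m/min

r/h = 9/11, so r = (9/11)h
V = (1/3)πr²h = (1/3)π((9/11)h)²h = (27/121)πh³
dV/dh = (81/121)πh²
dh/dt = (dV/dt)/(dV/dh) = -2/((81/121)π·4²) = -121/(648π) m/min
The level is dropping at 121/(648π) ≈ 0.05944 m/min.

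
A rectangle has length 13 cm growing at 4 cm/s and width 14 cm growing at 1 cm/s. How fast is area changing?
69 cm²/s

A = lw
dA/dt = w·dl/dt + l·dw/dt = 14·4 + 13·1 = 69 cm²/s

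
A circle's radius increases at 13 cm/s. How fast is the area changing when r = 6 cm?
156π cm²/s

A = πr²
dA/dt = 2πr · dr/dt = 2π(6)(13) = 156π cm²/s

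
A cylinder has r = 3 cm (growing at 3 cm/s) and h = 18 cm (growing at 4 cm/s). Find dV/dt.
360π cm³/s

V = πr²h
dV/dt = 2πrh·dr/dt + πr²·dh/dt
= 2π(3)(18)(3) + π(3)²(4)
= 360π cm³/s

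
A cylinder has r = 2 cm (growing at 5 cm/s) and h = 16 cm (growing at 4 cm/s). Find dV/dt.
336π cm³/s

V = πr²h
dV/dt = 2πrh·dr/dt + πr²·dh/dt
= 2π(2)(16)(5) + π(2)²(4)
= 336π cm³/s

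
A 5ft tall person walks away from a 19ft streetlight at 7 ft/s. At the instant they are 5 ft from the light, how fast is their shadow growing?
5/2 ft/s

By similar triangles: 19/(x+s) = 5/s
Solving: s = 5x/14
ds/dt = 5/14 · dx/dt = 5/14 · 7 = 5/2 ft/s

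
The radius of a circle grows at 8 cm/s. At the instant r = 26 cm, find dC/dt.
16π cm/s

C = 2πr
dC/dt = 2π · dr/dt = 2π · 8 = 16π cm/s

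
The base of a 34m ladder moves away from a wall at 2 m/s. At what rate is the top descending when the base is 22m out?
11√42/42 ≈ 1.697 m/s

x² + y² = 34²
2x·dx/dt + 2y·dy/dt = 0
dy/dt = -x/y · dx/dt = -22/(4√42) · 2 = -11√42/42 m/s
The top is descending at 11√42/42 ≈ 1.697 m/s.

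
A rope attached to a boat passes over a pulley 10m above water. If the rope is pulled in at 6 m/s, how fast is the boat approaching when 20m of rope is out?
4√3 ≈ 6.928 m/s

rope² = x² + 10²
x = √(20² - 10²) = 10√3
dx/dt = (rope/x) · d(rope)/dt = (20/(10√3)) · (-6) = -4√3 m/s
The boat approaches at 4√3 ≈ 6.928 m/s.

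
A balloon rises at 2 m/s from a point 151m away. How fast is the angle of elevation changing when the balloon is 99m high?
0.009263 rad/s

tan(θ) = y/151
sec²(θ) · dθ/dt = (1/151) · dy/dt
dθ/dt = cos²(θ)/151 · 2 = 151/(151² + 99²) · 2
dθ/dt = 0.009263 rad/s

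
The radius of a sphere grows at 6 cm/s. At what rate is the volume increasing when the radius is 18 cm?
7776π cm³/s

V = (4/3)πr³
dV/dt = dV/dr · dr/dt = 4πr² · 6
At r = 18: dV/dt = 7776π cm³/s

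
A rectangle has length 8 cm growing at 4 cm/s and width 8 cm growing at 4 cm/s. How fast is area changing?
64 cm²/s

A = lw
dA/dt = w·dl/dt + l·dw/dt = 8·4 + 8·4 = 64 cm²/s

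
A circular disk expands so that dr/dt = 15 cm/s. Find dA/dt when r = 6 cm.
180π cm²/s

A = πr²
dA/dt = 2πr · dr/dt = 2π(6)(15) = 180π cm²/s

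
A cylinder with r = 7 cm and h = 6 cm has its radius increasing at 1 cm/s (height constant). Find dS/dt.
40π cm²/s

S = 2πrh + 2πr² (lateral + bases)
dS/dt = (2πh + 4πr)·dr/dt = (2π·6 + 4π·7)·1
= 40π cm²/s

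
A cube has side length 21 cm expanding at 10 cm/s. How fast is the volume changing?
13230 cm³/s

V = s³
dV/dt = 3s² · ds/dt = 3·21²·10 = 13230 cm³/s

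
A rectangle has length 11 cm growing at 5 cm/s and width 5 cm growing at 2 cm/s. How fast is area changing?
47 cm²/s

A = lw
dA/dt = w·dl/dt + l·dw/dt = 5·5 + 11·2 = 47 cm²/s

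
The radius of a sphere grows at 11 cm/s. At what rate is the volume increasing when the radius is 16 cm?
11264π cm³/s

V = (4/3)πr³
dV/dt = dV/dr · dr/dt = 4πr² · 11
At r = 16: dV/dt = 11264π cm³/s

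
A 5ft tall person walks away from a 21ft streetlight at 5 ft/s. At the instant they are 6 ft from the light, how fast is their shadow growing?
25/16 ft/s

By similar triangles: 21/(x+s) = 5/s
Solving: s = 5x/16
ds/dt = 5/16 · dx/dt = 5/16 · 5 = 25/16 ft/s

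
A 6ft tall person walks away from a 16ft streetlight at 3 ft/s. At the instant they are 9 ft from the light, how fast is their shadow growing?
9/5 ft/s

By similar triangles: 16/(x+s) = 6/s
Solving: s = 6x/10
ds/dt = 6/10 · dx/dt = 3/5 · 3 = 9/5 ft/s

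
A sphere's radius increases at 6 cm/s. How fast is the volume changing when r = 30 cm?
21600π cm³/s

V = (4/3)πr³
dV/dt = dV/dr · dr/dt = 4πr² · 6
At r = 30: dV/dt = 21600π cm³/s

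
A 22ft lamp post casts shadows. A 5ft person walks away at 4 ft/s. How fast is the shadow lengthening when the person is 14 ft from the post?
20/17 ft/s

By similar triangles: 22/(x+s) = 5/s
Solving: s = 5x/17
ds/dt = 5/17 · dx/dt = 5/17 · 4 = 20/17 ft/s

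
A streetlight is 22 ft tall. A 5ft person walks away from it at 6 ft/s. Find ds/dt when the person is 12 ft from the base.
30/17 ft/s

By similar triangles: 22/(x+s) = 5/s
Solving: s = 5x/17
ds/dt = 5/17 · dx/dt = 5/17 · 6 = 30/17 ft/s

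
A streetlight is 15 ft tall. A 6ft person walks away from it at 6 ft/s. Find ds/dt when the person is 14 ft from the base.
4 ft/s

By similar triangles: 15/(x+s) = 6/s
Solving: s = 6x/9
ds/dt = 6/9 · dx/dt = 2/3 · 6 = 4 ft/s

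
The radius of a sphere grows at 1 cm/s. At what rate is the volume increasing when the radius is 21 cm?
1764π cm³/s

V = (4/3)πr³
dV/dt = dV/dr · dr/dt = 4πr² · 1
At r = 21: dV/dt = 1764π cm³/s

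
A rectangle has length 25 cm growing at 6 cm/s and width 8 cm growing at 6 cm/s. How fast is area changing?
198 cm²/s

A = lw
dA/dt = w·dl/dt + l·dw/dt = 8·6 + 25·6 = 198 cm²/s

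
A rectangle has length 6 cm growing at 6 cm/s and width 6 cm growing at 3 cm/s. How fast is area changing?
54 cm²/s

A = lw
dA/dt = w·dl/dt + l·dw/dt = 6·6 + 6·3 = 54 cm²/s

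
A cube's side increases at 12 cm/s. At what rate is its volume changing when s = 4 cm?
576 cm³/s

V = s³
dV/dt = 3s² · ds/dt = 3·4²·12 = 576 cm³/s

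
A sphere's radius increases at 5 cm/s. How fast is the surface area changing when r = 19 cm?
760π cm²/s

S = 4πr²
dS/dt = dS/dr · dr/dt = 8πr · 5
At r = 19: dS/dt = 760π cm²/s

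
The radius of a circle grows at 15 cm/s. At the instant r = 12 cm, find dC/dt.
30π cm/s

C = 2πr
dC/dt = 2π · dr/dt = 2π · 15 = 30π cm/s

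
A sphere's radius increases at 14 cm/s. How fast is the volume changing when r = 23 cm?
29624π cm³/s

V = (4/3)πr³
dV/dt = dV/dr · dr/dt = 4πr² · 14
At r = 23: dV/dt = 29624π cm³/s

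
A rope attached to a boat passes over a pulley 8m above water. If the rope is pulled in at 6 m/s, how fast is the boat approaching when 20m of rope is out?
10√21/7 ≈ 6.547 m/s

rope² = x² + 8²
x = √(20² - 8²) = 4√21
dx/dt = (rope/x) · d(rope)/dt = (20/(4√21)) · (-6) = -10√21/7 m/s
The boat approaches at 10√21/7 ≈ 6.547 m/s.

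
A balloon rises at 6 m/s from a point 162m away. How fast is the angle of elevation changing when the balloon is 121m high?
0.023774 rad/s

tan(θ) = y/162
sec²(θ) · dθ/dt = (1/162) · dy/dt
dθ/dt = cos²(θ)/162 · 6 = 162/(162² + 121²) · 6
dθ/dt = 0.023774 rad/s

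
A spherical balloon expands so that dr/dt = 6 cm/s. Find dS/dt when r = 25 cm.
1200π cm²/s

S = 4πr²
dS/dt = dS/dr · dr/dt = 8πr · 6
At r = 25: dS/dt = 1200π cm²/s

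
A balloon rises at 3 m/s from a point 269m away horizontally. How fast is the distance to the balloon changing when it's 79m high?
237√78602/78602 ≈ 0.8453 m/s

z² = 269² + y²
z = √(269² + 79²) = √78602
dz/dt = y/z · dy/dt = 79/√78602 · 3 = 237√78602/78602 ≈ 0.8453 m/s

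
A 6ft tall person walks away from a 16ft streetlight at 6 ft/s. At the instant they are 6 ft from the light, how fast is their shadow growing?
18/5 ft/s

By similar triangles: 16/(x+s) = 6/s
Solving: s = 6x/10
ds/dt = 6/10 · dx/dt = 3/5 · 6 = 18/5 ft/s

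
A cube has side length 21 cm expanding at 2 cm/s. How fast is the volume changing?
2646 cm³/s

V = s³
dV/dt = 3s² · ds/dt = 3·21²·2 = 2646 cm³/s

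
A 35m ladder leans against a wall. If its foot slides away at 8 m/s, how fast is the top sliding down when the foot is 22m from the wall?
176√741/741 ≈ 6.466 m/s

x² + y² = 35²
2x·dx/dt + 2y·dy/dt = 0
dy/dt = -x/y · dx/dt = -22/√741 · 8 = -176√741/741 m/s
The top is descending at 176√741/741 ≈ 6.466 m/s.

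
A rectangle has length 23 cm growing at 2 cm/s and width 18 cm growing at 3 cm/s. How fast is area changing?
105 cm²/s

A = lw
dA/dt = w·dl/dt + l·dw/dt = 18·2 + 23·3 = 105 cm²/s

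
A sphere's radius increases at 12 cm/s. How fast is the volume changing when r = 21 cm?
21168π cm³/s

V = (4/3)πr³
dV/dt = dV/dr · dr/dt = 4πr² · 12
At r = 21: dV/dt = 21168π cm³/s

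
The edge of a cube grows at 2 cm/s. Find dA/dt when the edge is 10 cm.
240 cm²/s

A = 6s²
dA/dt = 12s · ds/dt = 12·10·2 = 240 cm²/s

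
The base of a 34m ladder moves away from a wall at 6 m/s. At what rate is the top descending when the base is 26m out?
13√30/10 ≈ 7.12 m/s

x² + y² = 34²
2x·dx/dt + 2y·dy/dt = 0
dy/dt = -x/y · dx/dt = -26/(4√30) · 6 = -13√30/10 m/s
The top is descending at 13√30/10 ≈ 7.12 m/s.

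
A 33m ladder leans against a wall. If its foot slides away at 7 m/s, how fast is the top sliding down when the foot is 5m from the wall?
5√266/76 ≈ 1.073 m/s

x² + y² = 33²
2x·dx/dt + 2y·dy/dt = 0
dy/dt = -x/y · dx/dt = -5/(2√266) · 7 = -5√266/76 m/s
The top is descending at 5√266/76 ≈ 1.073 m/s.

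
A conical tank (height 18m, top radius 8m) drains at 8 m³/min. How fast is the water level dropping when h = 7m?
81/(98π) ≈ 0.2631 m/min

r/h = 8/18, so r = (4/9)h
V = (1/3)πr²h = (1/3)π((4/9)h)²h = (16/243)πh³
dV/dh = (16/81)πh²
dh/dt = (dV/dt)/(dV/dh) = -8/((16/81)π·7²) = -81/(98π) m/min
The level is dropping at 81/(98π) ≈ 0.2631 m/min.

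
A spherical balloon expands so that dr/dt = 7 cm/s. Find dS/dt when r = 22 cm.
1232π cm²/s

S = 4πr²
dS/dt = dS/dr · dr/dt = 8πr · 7
At r = 22: dS/dt = 1232π cm²/s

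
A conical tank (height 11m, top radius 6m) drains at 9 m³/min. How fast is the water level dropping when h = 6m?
121/(144π) ≈ 0.2675 m/min

r/h = 6/11, so r = (6/11)h
V = (1/3)πr²h = (1/3)π((6/11)h)²h = (12/121)πh³
dV/dh = (36/121)πh²
dh/dt = (dV/dt)/(dV/dh) = -9/((36/121)π·6²) = -121/(144π) m/min
The level is dropping at 121/(144π) ≈ 0.2675 m/min.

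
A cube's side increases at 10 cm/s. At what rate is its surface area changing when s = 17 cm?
2040 cm²/s

A = 6s²
dA/dt = 12s · ds/dt = 12·17·10 = 2040 cm²/s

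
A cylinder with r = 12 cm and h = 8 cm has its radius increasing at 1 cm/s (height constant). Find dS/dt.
64π cm²/s

S = 2πrh + 2πr² (lateral + bases)
dS/dt = (2πh + 4πr)·dr/dt = (2π·8 + 4π·12)·1
= 64π cm²/s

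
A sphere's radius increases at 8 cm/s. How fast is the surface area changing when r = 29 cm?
1856π cm²/s

S = 4πr²
dS/dt = dS/dr · dr/dt = 8πr · 8
At r = 29: dS/dt = 1856π cm²/s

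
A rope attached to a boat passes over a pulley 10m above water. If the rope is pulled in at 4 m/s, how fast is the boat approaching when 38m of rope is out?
19√21/21 ≈ 4.146 m/s

rope² = x² + 10²
x = √(38² - 10²) = 8√21
dx/dt = (rope/x) · d(rope)/dt = (38/(8√21)) · (-4) = -19√21/21 m/s
The boat approaches at 19√21/21 ≈ 4.146 m/s.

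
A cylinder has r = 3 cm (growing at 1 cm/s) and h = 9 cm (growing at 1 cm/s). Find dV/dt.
63π cm³/s

V = πr²h
dV/dt = 2πrh·dr/dt + πr²·dh/dt
= 2π(3)(9)(1) + π(3)²(1)
= 63π cm³/s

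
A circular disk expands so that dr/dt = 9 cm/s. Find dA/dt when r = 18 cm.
324π cm²/s

A = πr²
dA/dt = 2πr · dr/dt = 2π(18)(9) = 324π cm²/s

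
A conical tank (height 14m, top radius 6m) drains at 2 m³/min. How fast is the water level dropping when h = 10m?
49/(450π) ≈ 0.03466 m/min

r/h = 6/14, so r = (3/7)h
V = (1/3)πr²h = (1/3)π((3/7)h)²h = (3/49)πh³
dV/dh = (9/49)πh²
dh/dt = (dV/dt)/(dV/dh) = -2/((9/49)π·10²) = -49/(450π) m/min
The level is dropping at 49/(450π) ≈ 0.03466 m/min.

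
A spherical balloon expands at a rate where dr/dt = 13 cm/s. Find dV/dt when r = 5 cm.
1300π cm³/s

V = (4/3)πr³
dV/dt = dV/dr · dr/dt = 4πr² · 13
At r = 5: dV/dt = 1300π cm³/s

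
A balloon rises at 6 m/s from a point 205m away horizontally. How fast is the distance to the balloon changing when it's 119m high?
357√56186/28093 ≈ 3.012 m/s

z² = 205² + y²
z = √(205² + 119²) = √56186
dz/dt = y/z · dy/dt = 119/√56186 · 6 = 357√56186/28093 ≈ 3.012 m/s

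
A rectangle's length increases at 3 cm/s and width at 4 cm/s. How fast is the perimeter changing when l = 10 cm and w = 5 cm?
14 cm/s

P = 2(l + w)
dP/dt = 2(dl/dt + dw/dt) = 2(3 + 4) = 14 cm/s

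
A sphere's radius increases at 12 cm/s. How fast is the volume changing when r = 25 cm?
30000π cm³/s

V = (4/3)πr³
dV/dt = dV/dr · dr/dt = 4πr² · 12
At r = 25: dV/dt = 30000π cm³/s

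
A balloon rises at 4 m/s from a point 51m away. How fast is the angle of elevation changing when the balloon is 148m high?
0.008325 rad/s

tan(θ) = y/51
sec²(θ) · dθ/dt = (1/51) · dy/dt
dθ/dt = cos²(θ)/51 · 4 = 51/(51² + 148²) · 4
dθ/dt = 0.008325 rad/s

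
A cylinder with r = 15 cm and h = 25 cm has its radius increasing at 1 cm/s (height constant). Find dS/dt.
110π cm²/s

S = 2πrh + 2πr² (lateral + bases)
dS/dt = (2πh + 4πr)·dr/dt = (2π·25 + 4π·15)·1
= 110π cm²/s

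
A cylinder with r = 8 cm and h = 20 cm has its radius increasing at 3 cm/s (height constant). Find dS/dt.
216π cm²/s

S = 2πrh + 2πr² (lateral + bases)
dS/dt = (2πh + 4πr)·dr/dt = (2π·20 + 4π·8)·3
= 216π cm²/s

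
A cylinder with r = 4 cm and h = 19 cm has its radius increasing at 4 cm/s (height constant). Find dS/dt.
216π cm²/s

S = 2πrh + 2πr² (lateral + bases)
dS/dt = (2πh + 4πr)·dr/dt = (2π·19 + 4π·4)·4
= 216π cm²/s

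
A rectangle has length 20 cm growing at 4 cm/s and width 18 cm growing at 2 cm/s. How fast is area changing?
112 cm²/s

A = lw
dA/dt = w·dl/dt + l·dw/dt = 18·4 + 20·2 = 112 cm²/s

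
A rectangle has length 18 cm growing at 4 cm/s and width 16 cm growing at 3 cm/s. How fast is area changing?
118 cm²/s

A = lw
dA/dt = w·dl/dt + l·dw/dt = 16·4 + 18·3 = 118 cm²/s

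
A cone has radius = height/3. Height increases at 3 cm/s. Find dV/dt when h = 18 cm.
108π cm³/s

V = (1/3)π(h/3)²h = πh³/27
dV/dt = πh²/9 · 3
At h = 18: dV/dt = 108π cm³/s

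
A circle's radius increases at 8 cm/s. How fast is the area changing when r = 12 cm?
192π cm²/s

A = πr²
dA/dt = 2πr · dr/dt = 2π(12)(8) = 192π cm²/s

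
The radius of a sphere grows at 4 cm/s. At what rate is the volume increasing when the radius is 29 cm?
13456π cm³/s

V = (4/3)πr³
dV/dt = dV/dr · dr/dt = 4πr² · 4
At r = 29: dV/dt = 13456π cm³/s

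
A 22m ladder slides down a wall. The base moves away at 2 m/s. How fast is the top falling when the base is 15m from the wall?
30√259/259 ≈ 1.864 m/s

x² + y² = 22²
2x·dx/dt + 2y·dy/dt = 0
dy/dt = -x/y · dx/dt = -15/√259 · 2 = -30√259/259 m/s
The top is descending at 30√259/259 ≈ 1.864 m/s.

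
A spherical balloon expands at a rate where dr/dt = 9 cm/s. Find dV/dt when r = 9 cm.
2916π cm³/s

V = (4/3)πr³
dV/dt = dV/dr · dr/dt = 4πr² · 9
At r = 9: dV/dt = 2916π cm³/s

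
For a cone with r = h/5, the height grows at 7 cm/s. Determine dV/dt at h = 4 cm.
112π/25 cm³/s

V = (1/3)π(h/5)²h = πh³/75
dV/dt = πh²/25 · 7
At h = 4: dV/dt = 112π/25 cm³/s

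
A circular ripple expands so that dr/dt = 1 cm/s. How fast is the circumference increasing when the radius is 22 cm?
2π cm/s

C = 2πr
dC/dt = 2π · dr/dt = 2π · 1 = 2π cm/s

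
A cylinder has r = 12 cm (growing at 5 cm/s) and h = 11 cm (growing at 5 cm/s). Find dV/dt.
2040π cm³/s

V = πr²h
dV/dt = 2πrh·dr/dt + πr²·dh/dt
= 2π(12)(11)(5) + π(12)²(5)
= 2040π cm³/s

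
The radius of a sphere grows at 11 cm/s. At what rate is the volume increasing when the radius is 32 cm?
45056π cm³/s

V = (4/3)πr³
dV/dt = dV/dr · dr/dt = 4πr² · 11
At r = 32: dV/dt = 45056π cm³/s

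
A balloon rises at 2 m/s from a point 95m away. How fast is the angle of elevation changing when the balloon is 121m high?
0.008028 rad/s

tan(θ) = y/95
sec²(θ) · dθ/dt = (1/95) · dy/dt
dθ/dt = cos²(θ)/95 · 2 = 95/(95² + 121²) · 2
dθ/dt = 0.008028 rad/s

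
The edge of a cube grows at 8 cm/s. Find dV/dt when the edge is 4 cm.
384 cm³/s

V = s³
dV/dt = 3s² · ds/dt = 3·4²·8 = 384 cm³/s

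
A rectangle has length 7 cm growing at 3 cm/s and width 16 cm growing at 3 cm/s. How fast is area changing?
69 cm²/s

A = lw
dA/dt = w·dl/dt + l·dw/dt = 16·3 + 7·3 = 69 cm²/s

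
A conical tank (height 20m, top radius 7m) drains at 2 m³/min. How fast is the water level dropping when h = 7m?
800/(2401π) ≈ 0.1061 m/min

r/h = 7/20, so r = (7/20)h
V = (1/3)πr²h = (1/3)π((7/20)h)²h = (49/1200)πh³
dV/dh = (49/400)πh²
dh/dt = (dV/dt)/(dV/dh) = -2/((49/400)π·7²) = -800/(2401π) m/min
The level is dropping at 800/(2401π) ≈ 0.1061 m/min.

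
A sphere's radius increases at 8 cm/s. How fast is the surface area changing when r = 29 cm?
1856π cm²/s

S = 4πr²
dS/dt = dS/dr · dr/dt = 8πr · 8
At r = 29: dS/dt = 1856π cm²/s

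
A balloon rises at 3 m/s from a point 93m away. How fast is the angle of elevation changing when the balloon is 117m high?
0.01249 rad/s

tan(θ) = y/93
sec²(θ) · dθ/dt = (1/93) · dy/dt
dθ/dt = cos²(θ)/93 · 3 = 93/(93² + 117²) · 3
dθ/dt = 0.01249 rad/s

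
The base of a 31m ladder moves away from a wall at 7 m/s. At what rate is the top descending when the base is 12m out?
84√817/817 ≈ 2.939 m/s

x² + y² = 31²
2x·dx/dt + 2y·dy/dt = 0
dy/dt = -x/y · dx/dt = -12/√817 · 7 = -84√817/817 m/s
The top is descending at 84√817/817 ≈ 2.939 m/s.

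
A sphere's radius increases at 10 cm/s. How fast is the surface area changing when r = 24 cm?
1920π cm²/s

S = 4πr²
dS/dt = dS/dr · dr/dt = 8πr · 10
At r = 24: dS/dt = 1920π cm²/s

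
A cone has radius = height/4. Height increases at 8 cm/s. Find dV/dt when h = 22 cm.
242π cm³/s

V = (1/3)π(h/4)²h = πh³/48
dV/dt = πh²/16 · 8
At h = 22: dV/dt = 242π cm³/s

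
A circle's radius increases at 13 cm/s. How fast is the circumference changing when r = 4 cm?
26π cm/s

C = 2πr
dC/dt = 2π · dr/dt = 2π · 13 = 26π cm/s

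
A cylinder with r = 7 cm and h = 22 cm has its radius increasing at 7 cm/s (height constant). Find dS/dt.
504π cm²/s

S = 2πrh + 2πr² (lateral + bases)
dS/dt = (2πh + 4πr)·dr/dt = (2π·22 + 4π·7)·7
= 504π cm²/s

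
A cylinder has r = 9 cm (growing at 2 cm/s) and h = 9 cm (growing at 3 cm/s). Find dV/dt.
567π cm³/s

V = πr²h
dV/dt = 2πrh·dr/dt + πr²·dh/dt
= 2π(9)(9)(2) + π(9)²(3)
= 567π cm³/s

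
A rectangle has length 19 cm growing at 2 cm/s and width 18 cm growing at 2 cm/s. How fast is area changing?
74 cm²/s

A = lw
dA/dt = w·dl/dt + l·dw/dt = 18·2 + 19·2 = 74 cm²/s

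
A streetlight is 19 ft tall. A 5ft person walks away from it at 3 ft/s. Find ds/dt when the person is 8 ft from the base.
15/14 ft/s

By similar triangles: 19/(x+s) = 5/s
Solving: s = 5x/14
ds/dt = 5/14 · dx/dt = 5/14 · 3 = 15/14 ft/s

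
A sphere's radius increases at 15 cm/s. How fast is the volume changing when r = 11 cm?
7260π cm³/s

V = (4/3)πr³
dV/dt = dV/dr · dr/dt = 4πr² · 15
At r = 11: dV/dt = 7260π cm³/s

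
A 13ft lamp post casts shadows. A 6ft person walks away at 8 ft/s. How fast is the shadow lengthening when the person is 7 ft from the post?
48/7 ft/s

By similar triangles: 13/(x+s) = 6/s
Solving: s = 6x/7
ds/dt = 6/7 · dx/dt = 6/7 · 8 = 48/7 ft/s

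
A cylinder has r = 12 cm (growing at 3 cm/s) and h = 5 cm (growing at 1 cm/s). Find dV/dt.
504π cm³/s

V = πr²h
dV/dt = 2πrh·dr/dt + πr²·dh/dt
= 2π(12)(5)(3) + π(12)²(1)
= 504π cm³/s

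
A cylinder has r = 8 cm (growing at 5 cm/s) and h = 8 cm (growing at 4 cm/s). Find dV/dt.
896π cm³/s

V = πr²h
dV/dt = 2πrh·dr/dt + πr²·dh/dt
= 2π(8)(8)(5) + π(8)²(4)
= 896π cm³/s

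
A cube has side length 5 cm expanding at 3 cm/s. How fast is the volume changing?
225 cm³/s

V = s³
dV/dt = 3s² · ds/dt = 3·5²·3 = 225 cm³/s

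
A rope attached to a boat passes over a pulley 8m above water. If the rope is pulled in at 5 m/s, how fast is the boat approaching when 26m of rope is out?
65√17/51 ≈ 5.255 m/s

rope² = x² + 8²
x = √(26² - 8²) = 6√17
dx/dt = (rope/x) · d(rope)/dt = (26/(6√17)) · (-5) = -65√17/51 m/s
The boat approaches at 65√17/51 ≈ 5.255 m/s.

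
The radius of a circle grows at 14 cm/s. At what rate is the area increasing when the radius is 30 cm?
840π cm²/s

A = πr²
dA/dt = 2πr · dr/dt = 2π(30)(14) = 840π cm²/s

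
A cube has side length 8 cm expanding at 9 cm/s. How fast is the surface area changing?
864 cm²/s

A = 6s²
dA/dt = 12s · ds/dt = 12·8·9 = 864 cm²/s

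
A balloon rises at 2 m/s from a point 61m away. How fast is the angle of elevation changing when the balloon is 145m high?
0.00493 rad/s

tan(θ) = y/61
sec²(θ) · dθ/dt = (1/61) · dy/dt
dθ/dt = cos²(θ)/61 · 2 = 61/(61² + 145²) · 2
dθ/dt = 0.00493 rad/s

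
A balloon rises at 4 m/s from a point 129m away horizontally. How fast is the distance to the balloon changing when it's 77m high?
154√22570/11285 ≈ 2.05 m/s

z² = 129² + y²
z = √(129² + 77²) = √22570
dz/dt = y/z · dy/dt = 77/√22570 · 4 = 154√22570/11285 ≈ 2.05 m/s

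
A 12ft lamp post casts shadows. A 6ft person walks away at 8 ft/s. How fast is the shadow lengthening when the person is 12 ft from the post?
8 ft/s

By similar triangles: 12/(x+s) = 6/s
Solving: s = 6x/6
ds/dt = 6/6 · dx/dt = 1 · 8 = 8 ft/s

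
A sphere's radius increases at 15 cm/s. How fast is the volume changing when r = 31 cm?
57660π cm³/s

V = (4/3)πr³
dV/dt = dV/dr · dr/dt = 4πr² · 15
At r = 31: dV/dt = 57660π cm³/s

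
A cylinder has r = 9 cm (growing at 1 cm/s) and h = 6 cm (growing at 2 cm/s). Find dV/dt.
270π cm³/s

V = πr²h
dV/dt = 2πrh·dr/dt + πr²·dh/dt
= 2π(9)(6)(1) + π(9)²(2)
= 270π cm³/s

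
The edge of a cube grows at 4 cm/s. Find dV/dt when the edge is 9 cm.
972 cm³/s

V = s³
dV/dt = 3s² · ds/dt = 3·9²·4 = 972 cm³/s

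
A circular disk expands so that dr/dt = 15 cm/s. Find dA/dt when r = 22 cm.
660π cm²/s

A = πr²
dA/dt = 2πr · dr/dt = 2π(22)(15) = 660π cm²/s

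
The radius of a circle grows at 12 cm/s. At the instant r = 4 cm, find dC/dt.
24π cm/s

C = 2πr
dC/dt = 2π · dr/dt = 2π · 12 = 24π cm/s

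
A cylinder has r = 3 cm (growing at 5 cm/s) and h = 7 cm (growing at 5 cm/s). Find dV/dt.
255π cm³/s

V = πr²h
dV/dt = 2πrh·dr/dt + πr²·dh/dt
= 2π(3)(7)(5) + π(3)²(5)
= 255π cm³/s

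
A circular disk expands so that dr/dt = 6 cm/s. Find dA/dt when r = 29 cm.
348π cm²/s

A = πr²
dA/dt = 2πr · dr/dt = 2π(29)(6) = 348π cm²/s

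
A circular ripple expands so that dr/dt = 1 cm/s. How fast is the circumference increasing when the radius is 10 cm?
2π cm/s

C = 2πr
dC/dt = 2π · dr/dt = 2π · 1 = 2π cm/s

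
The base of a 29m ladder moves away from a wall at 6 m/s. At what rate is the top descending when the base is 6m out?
36√805/805 ≈ 1.269 m/s

x² + y² = 29²
2x·dx/dt + 2y·dy/dt = 0
dy/dt = -x/y · dx/dt = -6/√805 · 6 = -36√805/805 m/s
The top is descending at 36√805/805 ≈ 1.269 m/s.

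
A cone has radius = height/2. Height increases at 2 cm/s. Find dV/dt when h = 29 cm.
841π/2 cm³/s

V = (1/3)π(h/2)²h = πh³/12
dV/dt = πh²/4 · 2
At h = 29: dV/dt = 841π/2 cm³/s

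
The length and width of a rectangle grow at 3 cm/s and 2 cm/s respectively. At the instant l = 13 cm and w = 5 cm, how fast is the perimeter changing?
10 cm/s

P = 2(l + w)
dP/dt = 2(dl/dt + dw/dt) = 2(3 + 2) = 10 cm/s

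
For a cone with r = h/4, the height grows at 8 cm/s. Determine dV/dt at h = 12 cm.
72π cm³/s

V = (1/3)π(h/4)²h = πh³/48
dV/dt = πh²/16 · 8
At h = 12: dV/dt = 72π cm³/s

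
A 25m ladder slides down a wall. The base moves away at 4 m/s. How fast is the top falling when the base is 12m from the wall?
48√481/481 ≈ 2.189 m/s

x² + y² = 25²
2x·dx/dt + 2y·dy/dt = 0
dy/dt = -x/y · dx/dt = -12/√481 · 4 = -48√481/481 m/s
The top is descending at 48√481/481 ≈ 2.189 m/s.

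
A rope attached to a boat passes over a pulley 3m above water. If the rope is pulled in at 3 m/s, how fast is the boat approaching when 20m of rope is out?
60√391/391 ≈ 3.034 m/s

rope² = x² + 3²
x = √(20² - 3²) = √391
dx/dt = (rope/x) · d(rope)/dt = (20/√391) · (-3) = -60√391/391 m/s
The boat approaches at 60√391/391 ≈ 3.034 m/s.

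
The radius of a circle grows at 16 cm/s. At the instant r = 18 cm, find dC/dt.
32π cm/s

C = 2πr
dC/dt = 2π · dr/dt = 2π · 16 = 32π cm/s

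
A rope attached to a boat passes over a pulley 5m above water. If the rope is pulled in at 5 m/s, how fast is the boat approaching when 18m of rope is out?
90√299/299 ≈ 5.205 m/s

rope² = x² + 5²
x = √(18² - 5²) = √299
dx/dt = (rope/x) · d(rope)/dt = (18/√299) · (-5) = -90√299/299 m/s
The boat approaches at 90√299/299 ≈ 5.205 m/s.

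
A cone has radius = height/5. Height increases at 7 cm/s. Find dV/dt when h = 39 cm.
10647π/25 cm³/s

V = (1/3)π(h/5)²h = πh³/75
dV/dt = πh²/25 · 7
At h = 39: dV/dt = 10647π/25 cm³/s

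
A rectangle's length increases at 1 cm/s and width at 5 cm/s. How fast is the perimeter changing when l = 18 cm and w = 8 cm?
12 cm/s

P = 2(l + w)
dP/dt = 2(dl/dt + dw/dt) = 2(1 + 5) = 12 cm/s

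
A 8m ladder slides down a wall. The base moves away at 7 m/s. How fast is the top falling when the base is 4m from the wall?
7√3/3 ≈ 4.041 m/s

x² + y² = 8²
2x·dx/dt + 2y·dy/dt = 0
dy/dt = -x/y · dx/dt = -4/(4√3) · 7 = -7√3/3 m/s
The top is descending at 7√3/3 ≈ 4.041 m/s.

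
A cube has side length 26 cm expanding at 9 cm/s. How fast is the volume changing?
18252 cm³/s

V = s³
dV/dt = 3s² · ds/dt = 3·26²·9 = 18252 cm³/s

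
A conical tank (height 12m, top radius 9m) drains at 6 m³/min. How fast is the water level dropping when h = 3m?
32/(27π) ≈ 0.3773 m/min

r/h = 9/12, so r = (3/4)h
V = (1/3)πr²h = (1/3)π((3/4)h)²h = (3/16)πh³
dV/dh = (9/16)πh²
dh/dt = (dV/dt)/(dV/dh) = -6/((9/16)π·3²) = -32/(27π) m/min
The level is dropping at 32/(27π) ≈ 0.3773 m/min.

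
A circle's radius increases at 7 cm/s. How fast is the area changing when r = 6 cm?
84π cm²/s

A = πr²
dA/dt = 2πr · dr/dt = 2π(6)(7) = 84π cm²/s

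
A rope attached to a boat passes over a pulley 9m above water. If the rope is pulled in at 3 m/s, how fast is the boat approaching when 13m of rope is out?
39√22/44 ≈ 4.157 m/s

rope² = x² + 9²
x = √(13² - 9²) = 2√22
dx/dt = (rope/x) · d(rope)/dt = (13/(2√22)) · (-3) = -39√22/44 m/s
The boat approaches at 39√22/44 ≈ 4.157 m/s.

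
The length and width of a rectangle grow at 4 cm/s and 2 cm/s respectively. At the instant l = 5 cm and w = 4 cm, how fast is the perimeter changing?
12 cm/s

P = 2(l + w)
dP/dt = 2(dl/dt + dw/dt) = 2(4 + 2) = 12 cm/s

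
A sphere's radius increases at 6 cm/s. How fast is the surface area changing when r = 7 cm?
336π cm²/s

S = 4πr²
dS/dt = dS/dr · dr/dt = 8πr · 6
At r = 7: dS/dt = 336π cm²/s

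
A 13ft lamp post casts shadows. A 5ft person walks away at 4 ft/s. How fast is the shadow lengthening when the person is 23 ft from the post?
5/2 ft/s

By similar triangles: 13/(x+s) = 5/s
Solving: s = 5x/8
ds/dt = 5/8 · dx/dt = 5/8 · 4 = 5/2 ft/s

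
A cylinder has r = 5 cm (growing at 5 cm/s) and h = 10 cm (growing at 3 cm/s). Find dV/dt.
575π cm³/s

V = πr²h
dV/dt = 2πrh·dr/dt + πr²·dh/dt
= 2π(5)(10)(5) + π(5)²(3)
= 575π cm³/s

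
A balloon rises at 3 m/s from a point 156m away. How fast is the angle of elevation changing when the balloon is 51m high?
0.017374 rad/s

tan(θ) = y/156
sec²(θ) · dθ/dt = (1/156) · dy/dt
dθ/dt = cos²(θ)/156 · 3 = 156/(156² + 51²) · 3
dθ/dt = 0.017374 rad/s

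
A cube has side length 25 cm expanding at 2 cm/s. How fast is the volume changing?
3750 cm³/s

V = s³
dV/dt = 3s² · ds/dt = 3·25²·2 = 3750 cm³/s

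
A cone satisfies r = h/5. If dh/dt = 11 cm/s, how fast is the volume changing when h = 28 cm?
8624π/25 cm³/s

V = (1/3)π(h/5)²h = πh³/75
dV/dt = πh²/25 · 11
At h = 28: dV/dt = 8624π/25 cm³/s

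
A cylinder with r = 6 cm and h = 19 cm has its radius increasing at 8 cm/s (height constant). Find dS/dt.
496π cm²/s

S = 2πrh + 2πr² (lateral + bases)
dS/dt = (2πh + 4πr)·dr/dt = (2π·19 + 4π·6)·8
= 496π cm²/s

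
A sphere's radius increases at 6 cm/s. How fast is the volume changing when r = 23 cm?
12696π cm³/s

V = (4/3)πr³
dV/dt = dV/dr · dr/dt = 4πr² · 6
At r = 23: dV/dt = 12696π cm³/s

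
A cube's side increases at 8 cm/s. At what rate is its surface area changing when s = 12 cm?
1152 cm²/s

A = 6s²
dA/dt = 12s · ds/dt = 12·12·8 = 1152 cm²/s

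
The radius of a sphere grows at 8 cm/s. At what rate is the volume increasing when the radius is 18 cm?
10368π cm³/s

V = (4/3)πr³
dV/dt = dV/dr · dr/dt = 4πr² · 8
At r = 18: dV/dt = 10368π cm³/s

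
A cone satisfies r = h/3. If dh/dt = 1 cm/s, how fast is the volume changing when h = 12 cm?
16π cm³/s

V = (1/3)π(h/3)²h = πh³/27
dV/dt = πh²/9 · 1
At h = 12: dV/dt = 16π cm³/s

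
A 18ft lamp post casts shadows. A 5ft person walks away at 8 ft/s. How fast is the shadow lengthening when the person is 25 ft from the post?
40/13 ft/s

By similar triangles: 18/(x+s) = 5/s
Solving: s = 5x/13
ds/dt = 5/13 · dx/dt = 5/13 · 8 = 40/13 ft/s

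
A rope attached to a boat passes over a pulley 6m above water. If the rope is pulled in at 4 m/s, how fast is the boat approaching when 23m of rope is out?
92√493/493 ≈ 4.143 m/s

rope² = x² + 6²
x = √(23² - 6²) = √493
dx/dt = (rope/x) · d(rope)/dt = (23/√493) · (-4) = -92√493/493 m/s
The boat approaches at 92√493/493 ≈ 4.143 m/s.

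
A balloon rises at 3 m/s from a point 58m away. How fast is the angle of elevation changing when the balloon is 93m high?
0.014484 rad/s

tan(θ) = y/58
sec²(θ) · dθ/dt = (1/58) · dy/dt
dθ/dt = cos²(θ)/58 · 3 = 58/(58² + 93²) · 3
dθ/dt = 0.014484 rad/s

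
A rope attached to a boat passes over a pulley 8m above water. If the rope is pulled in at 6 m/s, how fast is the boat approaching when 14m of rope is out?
14√33/11 ≈ 7.311 m/s

rope² = x² + 8²
x = √(14² - 8²) = 2√33
dx/dt = (rope/x) · d(rope)/dt = (14/(2√33)) · (-6) = -14√33/11 m/s
The boat approaches at 14√33/11 ≈ 7.311 m/s.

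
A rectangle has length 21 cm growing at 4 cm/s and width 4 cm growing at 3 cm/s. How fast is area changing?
79 cm²/s

A = lw
dA/dt = w·dl/dt + l·dw/dt = 4·4 + 21·3 = 79 cm²/s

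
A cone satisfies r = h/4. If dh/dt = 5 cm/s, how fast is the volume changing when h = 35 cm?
6125π/16 cm³/s

V = (1/3)π(h/4)²h = πh³/48
dV/dt = πh²/16 · 5
At h = 35: dV/dt = 6125π/16 cm³/s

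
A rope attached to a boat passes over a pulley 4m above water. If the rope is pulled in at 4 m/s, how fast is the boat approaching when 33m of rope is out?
132√1073/1073 ≈ 4.03 m/s

rope² = x² + 4²
x = √(33² - 4²) = √1073
dx/dt = (rope/x) · d(rope)/dt = (33/√1073) · (-4) = -132√1073/1073 m/s
The boat approaches at 132√1073/1073 ≈ 4.03 m/s.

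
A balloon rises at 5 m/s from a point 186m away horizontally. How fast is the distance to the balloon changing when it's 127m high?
127√2029/2029 ≈ 2.819 m/s

z² = 186² + y²
z = √(186² + 127²) = 5√2029
dz/dt = y/z · dy/dt = 127/(5√2029) · 5 = 127√2029/2029 ≈ 2.819 m/s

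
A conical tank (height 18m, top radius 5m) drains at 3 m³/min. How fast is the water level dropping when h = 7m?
972/(1225π) ≈ 0.2526 m/min

r/h = 5/18, so r = (5/18)h
V = (1/3)πr²h = (1/3)π((5/18)h)²h = (25/972)πh³
dV/dh = (25/324)πh²
dh/dt = (dV/dt)/(dV/dh) = -3/((25/324)π·7²) = -972/(1225π) m/min
The level is dropping at 972/(1225π) ≈ 0.2526 m/min.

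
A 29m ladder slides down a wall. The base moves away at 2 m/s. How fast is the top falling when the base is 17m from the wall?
17√138/138 ≈ 1.447 m/s

x² + y² = 29²
2x·dx/dt + 2y·dy/dt = 0
dy/dt = -x/y · dx/dt = -17/(2√138) · 2 = -17√138/138 m/s
The top is descending at 17√138/138 ≈ 1.447 m/s.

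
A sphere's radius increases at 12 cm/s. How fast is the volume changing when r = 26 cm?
32448π cm³/s

V = (4/3)πr³
dV/dt = dV/dr · dr/dt = 4πr² · 12
At r = 26: dV/dt = 32448π cm³/s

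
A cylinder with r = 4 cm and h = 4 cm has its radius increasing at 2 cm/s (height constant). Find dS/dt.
48π cm²/s

S = 2πrh + 2πr² (lateral + bases)
dS/dt = (2πh + 4πr)·dr/dt = (2π·4 + 4π·4)·2
= 48π cm²/s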